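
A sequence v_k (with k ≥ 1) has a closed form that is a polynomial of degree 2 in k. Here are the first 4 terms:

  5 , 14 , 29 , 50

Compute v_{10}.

1st diffs: 9, 15, 21.
2nd diffs: 6, 6 (constant).
Newton forward-difference form: v_k = 5 + 9·C(k-1,1) + 6·C(k-1,2).
At k = 10: k-1 = 9, so v_{10} = 5 + 81 + 216 = 302.

302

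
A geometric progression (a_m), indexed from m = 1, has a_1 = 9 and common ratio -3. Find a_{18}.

-1162261467

a_m = 9·(-3)^(m-1).
a_{18} = 9·(-3)^17 = -1162261467.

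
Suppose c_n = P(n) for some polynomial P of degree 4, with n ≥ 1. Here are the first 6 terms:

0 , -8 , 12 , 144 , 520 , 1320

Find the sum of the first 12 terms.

1st diffs: -8, 20, 132, 376, 800.
2nd diffs: 28, 112, 244, 424.
3rd diffs: 84, 132, 180.
4th diffs: 48, 48 (constant).
Newton forward-difference form: c_n = (-8)·C(n-1,1) + 28·C(n-1,2) + 84·C(n-1,3) + 48·C(n-1,4).
Continuing: …, 2772, 5152, 8784, 14040, …, c_{12} = 31152.
Summing n = 1..12 (12 terms) gives 85228.

85228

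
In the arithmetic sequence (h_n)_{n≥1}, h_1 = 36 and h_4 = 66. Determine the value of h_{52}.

Common difference d = (66 - 36) / (4 - 1) = 10.
h_n = 36 + (n - 1)·10.
h_{52} = 36 + 51·10 = 546.

546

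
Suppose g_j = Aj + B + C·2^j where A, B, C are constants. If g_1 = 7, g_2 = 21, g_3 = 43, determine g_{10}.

4149

At j = 1, 2, 3: A + B + 2C = 7; 2A + B + 4C = 21; 3A + B + 8C = 43.
Subtracting the first from the second: A + 2C = 14.
Subtracting the second from the third: A + 4C = 22.
Solving: C = 4, A = 6, then B = -7.
Therefore g_{10} = 60 + (-7) + 4·1024 = 4149.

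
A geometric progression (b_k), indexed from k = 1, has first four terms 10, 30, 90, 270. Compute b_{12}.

Common ratio r = 3.
b_k = 10·3^(k-1).
b_{12} = 10·3^11 = 1771470.

1771470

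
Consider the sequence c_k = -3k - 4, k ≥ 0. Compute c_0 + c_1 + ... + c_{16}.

Over k = 0..16: Σk = 136.
Total = (-3)·136 + (-4)·17 = -476.

-476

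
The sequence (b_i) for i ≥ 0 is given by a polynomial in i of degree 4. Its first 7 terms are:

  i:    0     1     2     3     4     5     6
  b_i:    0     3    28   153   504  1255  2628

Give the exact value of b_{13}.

1st diffs: 3, 25, 125, 351, 751, 1373.
2nd diffs: 22, 100, 226, 400, 622.
3rd diffs: 78, 126, 174, 222.
4th diffs: 48, 48, 48 (constant).
Newton forward-difference form: b_i = 3·C(i,1) + 22·C(i,2) + 78·C(i,3) + 48·C(i,4).
At i = 13: i = 13, so b_{13} = 39 + 1716 + 22308 + 34320 = 58383.

58383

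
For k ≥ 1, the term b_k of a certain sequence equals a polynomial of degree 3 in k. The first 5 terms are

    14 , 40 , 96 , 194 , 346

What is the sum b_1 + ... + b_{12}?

1st diffs: 26, 56, 98, 152.
2nd diffs: 30, 42, 54.
3rd diffs: 12, 12 (constant).
Newton forward-difference form: b_k = 14 + 26·C(k-1,1) + 30·C(k-1,2) + 12·C(k-1,3).
Continuing: …, 564, 860, 1246, 1734, …, b_{12} = 3930.
Summing k = 1..12 (12 terms) gives 14424.

14424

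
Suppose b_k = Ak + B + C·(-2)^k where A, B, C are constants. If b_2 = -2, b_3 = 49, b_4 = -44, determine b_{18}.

The three given values yield: 2A + B + 4C = -2; 3A + B - 8C = 49; 4A + B + 16C = -44.
Subtracting the first from the second: A - 12C = 51.
Subtracting the second from the third: A + 24C = -93.
Solving: C = -4, A = 3, then B = 8.
So b_k = 3·k + 8 + (-4)·(-2)^k; at k=18 this is -1048514.

-1048514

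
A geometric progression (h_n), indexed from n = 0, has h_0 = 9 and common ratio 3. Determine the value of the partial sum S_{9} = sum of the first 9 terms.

88569

h_n = 9·3^(n-0).
S = 9·(3^9 - 1)/(3 - 1) = 9·(19683 - 1)/(2) = 88569.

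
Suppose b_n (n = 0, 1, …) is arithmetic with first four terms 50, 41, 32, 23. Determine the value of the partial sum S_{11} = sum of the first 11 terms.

Common difference d = -9.
b_n = 50 + (n - 0)·(-9).
b_{10} = -40; S = 11·(50 + (-40))/2 = 55.

55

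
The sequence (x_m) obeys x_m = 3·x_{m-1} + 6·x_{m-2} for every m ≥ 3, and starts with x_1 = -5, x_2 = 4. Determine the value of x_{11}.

-1271862

x_3 = -18, x_4 = -30, x_5 = -198, x_6 = -774, x_7 = -3510, x_8 = -15174, x_9 = -66582, x_{10} = -290790, x_{11} = -1271862.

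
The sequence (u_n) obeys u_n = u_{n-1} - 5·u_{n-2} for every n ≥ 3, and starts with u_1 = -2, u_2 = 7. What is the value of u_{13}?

Applying the relation repeatedly:
u_3 = 17, u_4 = -18, u_5 = -103, …, u_{10} = -4778, u_{11} = 4937, u_{12} = 28827, u_{13} = 4142.

4142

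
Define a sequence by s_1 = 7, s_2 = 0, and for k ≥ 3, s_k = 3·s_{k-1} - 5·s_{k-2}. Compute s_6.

Step forward from the initial values:
s_3 = -35;  s_4 = -105;  s_5 = -140;  s_6 = 105.

105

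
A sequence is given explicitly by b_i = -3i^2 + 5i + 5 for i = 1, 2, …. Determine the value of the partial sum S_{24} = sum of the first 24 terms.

-13080

Over i = 1..24: Σi = 300, Σi² = 4900.
Total = (-3)·4900 + (5)·300 + (5)·24 = -13080.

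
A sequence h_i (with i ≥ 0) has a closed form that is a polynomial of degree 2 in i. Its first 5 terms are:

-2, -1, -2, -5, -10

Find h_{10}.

-82

1st diffs: 1, -1, -3, -5.
2nd diffs: -2, -2, -2 (constant).
Newton forward-difference form: h_i = -2 + 1·C(i,1) + (-2)·C(i,2).
At i = 10: i = 10, so h_{10} = -2 + 10 - 90 = -82.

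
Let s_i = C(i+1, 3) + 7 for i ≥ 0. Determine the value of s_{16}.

687

C(17, 3) = 680, so s_{16} = 687.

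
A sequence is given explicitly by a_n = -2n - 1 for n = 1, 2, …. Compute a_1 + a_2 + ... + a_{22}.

Over n = 1..22: Σn = 253.
Total = (-2)·253 + (-1)·22 = -528.

-528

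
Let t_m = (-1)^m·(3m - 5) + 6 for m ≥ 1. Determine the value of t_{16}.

(-1)^16 = 1; 3m - 5 at m=16 is 43; so t_{16} = 49.

49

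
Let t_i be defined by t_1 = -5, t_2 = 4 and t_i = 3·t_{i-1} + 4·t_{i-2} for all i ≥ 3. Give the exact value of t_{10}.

Applying the relation repeatedly:
t_3 = -8  t_4 = -8  t_5 = -56  t_6 = -200  t_7 = -824  t_8 = -3272  t_9 = -13112  t_{10} = -52424.
(Characteristic roots are 4 and -1.)

-52424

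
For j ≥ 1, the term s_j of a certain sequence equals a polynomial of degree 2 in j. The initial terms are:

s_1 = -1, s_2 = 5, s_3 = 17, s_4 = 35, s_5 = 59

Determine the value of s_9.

215

1st diffs: 6, 12, 18, 24.
2nd diffs: 6, 6, 6 (constant).
Newton forward-difference form: s_j = -1 + 6·C(j-1,1) + 6·C(j-1,2).
At j = 9: j-1 = 8, so s_9 = -1 + 48 + 168 = 215.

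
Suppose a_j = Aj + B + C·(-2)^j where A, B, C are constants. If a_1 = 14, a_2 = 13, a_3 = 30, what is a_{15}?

At j = 1, 2, 3: A + B - 2C = 14; 2A + B + 4C = 13; 3A + B - 8C = 30.
Subtracting the first from the second: A + 6C = -1.
Subtracting the second from the third: A - 12C = 17.
Solving: C = -1, A = 5, then B = 7.
Therefore a_{15} = 75 + 7 + (-1)·(-32768) = 32850.

32850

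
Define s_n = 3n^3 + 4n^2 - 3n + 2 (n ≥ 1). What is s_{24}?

s_{24} = 3·24^3 + 4·24^2 - 3·24 + 2 = 43706.

43706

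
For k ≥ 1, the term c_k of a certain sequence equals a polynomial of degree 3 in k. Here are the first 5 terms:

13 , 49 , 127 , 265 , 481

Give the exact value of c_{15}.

10891

1st diffs: 36, 78, 138, 216.
2nd diffs: 42, 60, 78.
3rd diffs: 18, 18 (constant).
So c_k = 3k^3 + 3k^2 + 6k + 1.
Evaluating at k = 15 gives c_{15} = 10891.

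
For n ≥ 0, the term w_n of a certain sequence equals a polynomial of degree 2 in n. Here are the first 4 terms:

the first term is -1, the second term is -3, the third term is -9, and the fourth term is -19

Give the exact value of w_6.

-73

1st diffs: -2, -6, -10.
2nd diffs: -4, -4 (constant).
Newton forward-difference form: w_n = -1 + (-2)·C(n,1) + (-4)·C(n,2).
At n = 6: n = 6, so w_6 = -1 - 12 - 60 = -73.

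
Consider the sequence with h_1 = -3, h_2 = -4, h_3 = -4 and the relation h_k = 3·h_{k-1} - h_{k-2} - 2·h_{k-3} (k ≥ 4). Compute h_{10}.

1070

Compute successive terms:
h_4 = -2; h_5 = 6; h_6 = 28; h_7 = 82; h_8 = 206; h_9 = 480; h_{10} = 1070.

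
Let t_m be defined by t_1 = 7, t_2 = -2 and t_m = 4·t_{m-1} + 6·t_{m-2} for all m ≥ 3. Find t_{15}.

Compute successive terms:
t_3 = 34; t_4 = 124; t_5 = 700; …; t_{12} = 67314112; t_{13} = 347494336; t_{14} = 1793862016; t_{15} = 9260414080.

9260414080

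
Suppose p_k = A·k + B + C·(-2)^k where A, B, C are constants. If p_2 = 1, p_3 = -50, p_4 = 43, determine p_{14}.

Write the equations: 2A + B + 4C = 1; 3A + B - 8C = -50; 4A + B + 16C = 43.
Subtracting the first from the second: A - 12C = -51.
Subtracting the second from the third: A + 24C = 93.
Solving: C = 4, A = -3, then B = -9.
Hence p_{14} = -3·14 + (-9) + 4·16384 = 65485.

65485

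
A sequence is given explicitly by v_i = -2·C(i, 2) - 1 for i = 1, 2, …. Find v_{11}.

-111

C(11, 2) = 55, so v_{11} = -111.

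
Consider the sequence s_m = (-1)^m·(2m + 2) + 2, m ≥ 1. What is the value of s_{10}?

24

(-1)^10 = 1; 2m + 2 at m=10 is 22; so s_{10} = 24.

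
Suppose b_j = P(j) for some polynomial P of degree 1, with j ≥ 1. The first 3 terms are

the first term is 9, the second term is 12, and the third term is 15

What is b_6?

24

1st diffs: 3, 3 (constant).
So b_j = 3j + 6.
Evaluating at j = 6 gives b_6 = 24.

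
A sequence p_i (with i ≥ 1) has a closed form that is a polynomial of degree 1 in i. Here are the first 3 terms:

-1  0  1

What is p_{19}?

1st diffs: 1, 1 (constant).
So p_i = i - 2.
Evaluating at i = 19 gives p_{19} = 17.

17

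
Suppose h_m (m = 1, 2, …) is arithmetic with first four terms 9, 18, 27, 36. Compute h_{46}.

Common difference d = 9.
h_m = 9 + (m - 1)·9.
h_{46} = 9 + 45·9 = 414.

414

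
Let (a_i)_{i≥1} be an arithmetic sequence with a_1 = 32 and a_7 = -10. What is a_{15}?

-66

Common difference d = (-10 - 32) / (7 - 1) = -7.
a_i = 32 + (i - 1)·(-7).
a_{15} = 32 + 14·(-7) = -66.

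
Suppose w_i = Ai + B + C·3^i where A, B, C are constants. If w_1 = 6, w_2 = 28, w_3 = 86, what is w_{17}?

The three given values yield: A + B + 3C = 6; 2A + B + 9C = 28; 3A + B + 27C = 86.
Subtracting the first from the second: A + 6C = 22.
Subtracting the second from the third: A + 18C = 58.
Solving: C = 3, A = 4, then B = -7.
Hence w_{17} = 4·17 + (-7) + 3·129140163 = 387420550.

387420550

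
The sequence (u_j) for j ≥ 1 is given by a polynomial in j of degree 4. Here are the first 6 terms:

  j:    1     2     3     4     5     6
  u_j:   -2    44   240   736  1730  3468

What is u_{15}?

1st diffs: 46, 196, 496, 994, 1738.
2nd diffs: 150, 300, 498, 744.
3rd diffs: 150, 198, 246.
4th diffs: 48, 48 (constant).
Newton forward-difference form: u_j = -2 + 46·C(j-1,1) + 150·C(j-1,2) + 150·C(j-1,3) + 48·C(j-1,4).
At j = 15: j-1 = 14, so u_{15} = -2 + 644 + 13650 + 54600 + 48048 = 116940.

116940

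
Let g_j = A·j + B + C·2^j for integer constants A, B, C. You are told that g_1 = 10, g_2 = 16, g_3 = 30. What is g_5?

122

Write the equations: A + B + 2C = 10; 2A + B + 4C = 16; 3A + B + 8C = 30.
Subtracting the first from the second: A + 2C = 6.
Subtracting the second from the third: A + 4C = 14.
Solving: C = 4, A = -2, then B = 4.
Therefore g_5 = -10 + 4 + 4·32 = 122.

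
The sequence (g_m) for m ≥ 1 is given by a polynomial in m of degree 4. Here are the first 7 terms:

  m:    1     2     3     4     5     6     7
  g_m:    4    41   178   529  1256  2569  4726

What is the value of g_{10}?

19561

1st diffs: 37, 137, 351, 727, 1313, 2157.
2nd diffs: 100, 214, 376, 586, 844.
3rd diffs: 114, 162, 210, 258.
4th diffs: 48, 48, 48 (constant).
So g_m = 2m^4 - m^3 + 6m^2 - 4m + 1.
Evaluating at m = 10 gives g_{10} = 19561.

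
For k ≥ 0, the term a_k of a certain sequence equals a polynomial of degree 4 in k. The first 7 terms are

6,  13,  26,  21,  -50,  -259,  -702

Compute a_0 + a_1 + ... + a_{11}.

1st diffs: 7, 13, -5, -71, -209, -443.
2nd diffs: 6, -18, -66, -138, -234.
3rd diffs: -24, -48, -72, -96.
4th diffs: -24, -24, -24 (constant).
Newton forward-difference form: a_k = 6 + 7·C(k,1) + 6·C(k,2) + (-24)·C(k,3) + (-24)·C(k,4).
Continuing: …, -1499, -2794, -4755, -7574, …, a_{11} = -11467.
Summing k = 0..11 (12 terms) gives -29034.

-29034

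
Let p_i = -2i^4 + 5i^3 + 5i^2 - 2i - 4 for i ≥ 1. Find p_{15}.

p_{15} = -2·15^4 + 5·15^3 + 5·15^2 - 2·15 - 4 = -83284.

-83284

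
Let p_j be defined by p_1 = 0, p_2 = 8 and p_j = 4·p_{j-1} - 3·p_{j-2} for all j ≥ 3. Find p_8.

Step forward from the initial values:
p_3 = 32, p_4 = 104, p_5 = 320, p_6 = 968, p_7 = 2912, p_8 = 8744.
(Characteristic roots are 3 and 1.)

8744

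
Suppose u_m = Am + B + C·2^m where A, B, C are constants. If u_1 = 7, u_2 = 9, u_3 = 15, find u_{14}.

At m = 1, 2, 3: A + B + 2C = 7; 2A + B + 4C = 9; 3A + B + 8C = 15.
Subtracting the first from the second: A + 2C = 2.
Subtracting the second from the third: A + 4C = 6.
Solving: C = 2, A = -2, then B = 5.
Therefore u_{14} = -28 + 5 + 2·16384 = 32745.

32745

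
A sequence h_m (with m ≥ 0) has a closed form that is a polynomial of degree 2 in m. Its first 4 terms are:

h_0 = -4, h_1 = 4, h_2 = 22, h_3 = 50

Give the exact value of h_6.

1st diffs: 8, 18, 28.
2nd diffs: 10, 10 (constant).
Newton forward-difference form: h_m = -4 + 8·C(m,1) + 10·C(m,2).
At m = 6: m = 6, so h_6 = -4 + 48 + 150 = 194.

194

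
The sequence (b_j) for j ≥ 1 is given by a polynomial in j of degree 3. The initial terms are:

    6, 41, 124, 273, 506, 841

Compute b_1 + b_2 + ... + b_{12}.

21852

1st diffs: 35, 83, 149, 233, 335.
2nd diffs: 48, 66, 84, 102.
3rd diffs: 18, 18, 18 (constant).
Newton forward-difference form: b_j = 6 + 35·C(j-1,1) + 48·C(j-1,2) + 18·C(j-1,3).
Continuing: …, 1296, 1889, 2638, 3561, …, b_{12} = 6001.
Summing j = 1..12 (12 terms) gives 21852.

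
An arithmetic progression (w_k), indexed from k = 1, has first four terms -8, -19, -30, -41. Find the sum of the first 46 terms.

-11753

Common difference d = -11.
w_k = -8 + (k - 1)·(-11).
w_{46} = -503; S = 46·(-8 + (-503))/2 = -11753.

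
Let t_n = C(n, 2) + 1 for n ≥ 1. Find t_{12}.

67

C(12, 2) = 66, so t_{12} = 67.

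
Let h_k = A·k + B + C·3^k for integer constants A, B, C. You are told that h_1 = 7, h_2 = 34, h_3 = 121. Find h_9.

98383

The three given values yield: A + B + 3C = 7; 2A + B + 9C = 34; 3A + B + 27C = 121.
Subtracting the first from the second: A + 6C = 27.
Subtracting the second from the third: A + 18C = 87.
Solving: C = 5, A = -3, then B = -5.
Hence h_9 = -3·9 + (-5) + 5·19683 = 98383.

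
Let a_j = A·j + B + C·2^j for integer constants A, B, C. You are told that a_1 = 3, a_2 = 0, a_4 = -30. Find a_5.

-75

Plug in j = 1, 2, 4: A + B + 2C = 3; 2A + B + 4C = 0; 4A + B + 16C = -30.
Subtracting the first from the second: A + 2C = -3.
Subtracting the second from the third: 2A + 12C = -30.
Solving: C = -3, A = 3, then B = 6.
So a_j = 3·j + 6 + (-3)·2^j; at j=5 this is -75.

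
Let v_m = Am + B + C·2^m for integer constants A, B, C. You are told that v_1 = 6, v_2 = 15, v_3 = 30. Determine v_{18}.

786483

The three given values yield: A + B + 2C = 6; 2A + B + 4C = 15; 3A + B + 8C = 30.
Subtracting the first from the second: A + 2C = 9.
Subtracting the second from the third: A + 4C = 15.
Solving: C = 3, A = 3, then B = -3.
Therefore v_{18} = 54 + (-3) + 3·262144 = 786483.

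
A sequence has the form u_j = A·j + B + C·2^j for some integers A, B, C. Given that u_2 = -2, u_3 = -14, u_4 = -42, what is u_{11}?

Plug in j = 2, 3, 4: 2A + B + 4C = -2; 3A + B + 8C = -14; 4A + B + 16C = -42.
Subtracting the first from the second: A + 4C = -12.
Subtracting the second from the third: A + 8C = -28.
Solving: C = -4, A = 4, then B = 6.
Therefore u_{11} = 44 + 6 + (-4)·2048 = -8142.

-8142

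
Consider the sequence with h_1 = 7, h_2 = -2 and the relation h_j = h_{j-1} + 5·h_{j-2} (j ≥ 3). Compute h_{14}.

Iterate the recurrence:
h_3 = 33, h_4 = 23, h_5 = 188, …, h_{11} = 67628, h_{12} = 181443, h_{13} = 519583, h_{14} = 1426798.

1426798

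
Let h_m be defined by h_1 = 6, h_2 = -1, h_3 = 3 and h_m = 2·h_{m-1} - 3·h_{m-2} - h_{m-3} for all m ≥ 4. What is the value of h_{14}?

-2227

Iterate the recurrence:
h_4 = 3; h_5 = -2; h_6 = -16; …; h_{11} = 201; h_{12} = -366; h_{13} = -1562; h_{14} = -2227.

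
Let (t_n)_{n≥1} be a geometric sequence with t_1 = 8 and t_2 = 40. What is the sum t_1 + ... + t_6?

Common ratio r = 5.
t_n = 8·5^(n-1).
S = 8·(5^6 - 1)/(5 - 1) = 8·(15625 - 1)/(4) = 31248.

31248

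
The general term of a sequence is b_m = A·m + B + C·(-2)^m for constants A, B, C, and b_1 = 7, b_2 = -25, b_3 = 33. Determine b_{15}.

At m = 1, 2, 3: A + B - 2C = 7; 2A + B + 4C = -25; 3A + B - 8C = 33.
Subtracting the first from the second: A + 6C = -32.
Subtracting the second from the third: A - 12C = 58.
Solving: C = -5, A = -2, then B = -1.
So b_m = -2·m + (-1) + (-5)·(-2)^m; at m=15 this is 163809.

163809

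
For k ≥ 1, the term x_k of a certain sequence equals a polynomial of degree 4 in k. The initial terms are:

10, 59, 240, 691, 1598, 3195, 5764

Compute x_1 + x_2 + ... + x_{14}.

286881

1st diffs: 49, 181, 451, 907, 1597, 2569.
2nd diffs: 132, 270, 456, 690, 972.
3rd diffs: 138, 186, 234, 282.
4th diffs: 48, 48, 48 (constant).
So x_k = 2k^4 + 3k^3 - 2k^2 + 4k + 3.
Continuing: …, 9635, 15186, 22843, 33080, …, x_{14} = 84731.
Summing k = 1..14 (14 terms) gives 286881.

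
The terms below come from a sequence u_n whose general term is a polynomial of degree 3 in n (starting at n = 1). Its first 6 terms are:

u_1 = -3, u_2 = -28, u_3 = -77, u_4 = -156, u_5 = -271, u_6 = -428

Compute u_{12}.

1st diffs: -25, -49, -79, -115, -157.
2nd diffs: -24, -30, -36, -42.
3rd diffs: -6, -6, -6 (constant).
Newton forward-difference form: u_n = -3 + (-25)·C(n-1,1) + (-24)·C(n-1,2) + (-6)·C(n-1,3).
At n = 12: n-1 = 11, so u_{12} = -3 - 275 - 1320 - 990 = -2588.

-2588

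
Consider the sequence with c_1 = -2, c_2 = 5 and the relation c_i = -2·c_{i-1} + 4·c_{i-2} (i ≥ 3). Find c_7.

Applying the relation repeatedly:
c_3 = -18;  c_4 = 56;  c_5 = -184;  c_6 = 592;  c_7 = -1920.

-1920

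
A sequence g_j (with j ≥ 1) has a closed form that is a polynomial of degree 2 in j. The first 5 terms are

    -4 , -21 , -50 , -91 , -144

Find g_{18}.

-1925

1st diffs: -17, -29, -41, -53.
2nd diffs: -12, -12, -12 (constant).
Newton forward-difference form: g_j = -4 + (-17)·C(j-1,1) + (-12)·C(j-1,2).
At j = 18: j-1 = 17, so g_{18} = -4 - 289 - 1632 = -1925.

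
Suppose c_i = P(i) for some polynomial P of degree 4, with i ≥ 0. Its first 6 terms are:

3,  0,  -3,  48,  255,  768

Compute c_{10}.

16533

1st diffs: -3, -3, 51, 207, 513.
2nd diffs: 0, 54, 156, 306.
3rd diffs: 54, 102, 150.
4th diffs: 48, 48 (constant).
Newton forward-difference form: c_i = 3 + (-3)·C(i,1) + 54·C(i,3) + 48·C(i,4).
At i = 10: i = 10, so c_{10} = 3 - 30 + 6480 + 10080 = 16533.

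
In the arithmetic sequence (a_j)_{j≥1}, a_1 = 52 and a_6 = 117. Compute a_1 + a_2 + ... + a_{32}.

8112

Common difference d = (117 - 52) / (6 - 1) = 13.
a_j = 52 + (j - 1)·13.
a_{32} = 455; S = 32·(52 + 455)/2 = 8112.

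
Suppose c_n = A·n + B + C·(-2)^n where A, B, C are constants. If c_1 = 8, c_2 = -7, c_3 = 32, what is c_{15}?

Plug in n = 1, 2, 3: A + B - 2C = 8; 2A + B + 4C = -7; 3A + B - 8C = 32.
Subtracting the first from the second: A + 6C = -15.
Subtracting the second from the third: A - 12C = 39.
Solving: C = -3, A = 3, then B = -1.
Hence c_{15} = 3·15 + (-1) + (-3)·(-32768) = 98348.

98348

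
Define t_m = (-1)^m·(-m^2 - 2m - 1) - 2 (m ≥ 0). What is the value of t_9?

98

(-1)^9 = -1; -m^2 - 2m - 1 at m=9 is -100; so t_9 = 98.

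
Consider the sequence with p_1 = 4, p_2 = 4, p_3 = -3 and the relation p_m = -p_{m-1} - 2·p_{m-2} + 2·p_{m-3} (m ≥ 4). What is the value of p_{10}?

13

Step forward from the initial values:
p_4 = 3  p_5 = 11  p_6 = -23  p_7 = 7  p_8 = 61  p_9 = -121  p_{10} = 13.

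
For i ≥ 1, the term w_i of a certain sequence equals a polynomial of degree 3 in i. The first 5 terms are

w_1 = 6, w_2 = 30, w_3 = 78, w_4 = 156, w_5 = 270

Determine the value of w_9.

1206

1st diffs: 24, 48, 78, 114.
2nd diffs: 24, 30, 36.
3rd diffs: 6, 6 (constant).
So w_i = i^3 + 6i^2 - i.
Evaluating at i = 9 gives w_9 = 1206.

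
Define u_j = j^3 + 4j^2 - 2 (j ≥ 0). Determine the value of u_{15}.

4273

u_{15} = 1·15^3 + 4·15^2 - 2 = 4273.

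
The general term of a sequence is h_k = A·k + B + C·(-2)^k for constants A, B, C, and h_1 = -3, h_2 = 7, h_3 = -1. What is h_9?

The three given values yield: A + B - 2C = -3; 2A + B + 4C = 7; 3A + B - 8C = -1.
Subtracting the first from the second: A + 6C = 10.
Subtracting the second from the third: A - 12C = -8.
Solving: C = 1, A = 4, then B = -5.
Therefore h_9 = 36 + (-5) + 1·(-512) = -481.

-481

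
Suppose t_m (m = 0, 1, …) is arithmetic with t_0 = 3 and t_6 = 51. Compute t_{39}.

Common difference d = (51 - 3) / (6 - 0) = 8.
t_m = 3 + (m - 0)·8.
t_{39} = 3 + 39·8 = 315.

315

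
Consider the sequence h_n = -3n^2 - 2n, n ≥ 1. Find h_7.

h_7 = -3·7^2 - 2·7 = -161.

-161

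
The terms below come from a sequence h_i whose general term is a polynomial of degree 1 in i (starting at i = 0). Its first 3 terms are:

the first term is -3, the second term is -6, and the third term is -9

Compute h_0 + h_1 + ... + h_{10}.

1st diffs: -3, -3 (constant).
So h_i = -3i - 3.
Continuing: …, -12, -15, -18, -21, …, h_{10} = -33.
Summing i = 0..10 (11 terms) gives -198.

-198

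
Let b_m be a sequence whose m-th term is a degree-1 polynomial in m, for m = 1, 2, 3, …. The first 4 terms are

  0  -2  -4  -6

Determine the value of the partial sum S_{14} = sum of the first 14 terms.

-182

1st diffs: -2, -2, -2 (constant).
So b_m = -2m + 2.
Continuing: …, -8, -10, -12, -14, …, b_{14} = -26.
Summing m = 1..14 (14 terms) gives -182.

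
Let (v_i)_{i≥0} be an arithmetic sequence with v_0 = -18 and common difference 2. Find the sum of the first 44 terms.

1100

v_i = -18 + (i - 0)·2.
v_{43} = 68; S = 44·(-18 + 68)/2 = 1100.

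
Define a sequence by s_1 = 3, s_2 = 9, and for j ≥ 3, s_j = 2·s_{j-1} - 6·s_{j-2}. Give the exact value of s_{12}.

61344

Step forward from the initial values:
s_3 = 0, s_4 = -54, s_5 = -108, s_6 = 108, s_7 = 864, s_8 = 1080, s_9 = -3024, s_{10} = -12528, s_{11} = -6912, s_{12} = 61344.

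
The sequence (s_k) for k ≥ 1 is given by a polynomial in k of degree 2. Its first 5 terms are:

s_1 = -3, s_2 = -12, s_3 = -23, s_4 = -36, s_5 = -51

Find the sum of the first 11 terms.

1st diffs: -9, -11, -13, -15.
2nd diffs: -2, -2, -2 (constant).
So s_k = -k^2 - 6k + 4.
Continuing: …, -68, -87, -108, -131, …, s_{11} = -183.
Summing k = 1..11 (11 terms) gives -858.

-858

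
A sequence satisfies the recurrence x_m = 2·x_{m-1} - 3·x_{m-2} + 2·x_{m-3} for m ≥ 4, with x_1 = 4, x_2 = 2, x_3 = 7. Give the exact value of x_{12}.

x_4 = 16; x_5 = 15; x_6 = -4; x_7 = -21; x_8 = 0; x_9 = 55; x_{10} = 68; x_{11} = -29; x_{12} = -152.

-152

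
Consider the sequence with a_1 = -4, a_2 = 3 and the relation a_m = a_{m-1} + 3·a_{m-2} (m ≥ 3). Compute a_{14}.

-31293

a_3 = -9  a_4 = 0  a_5 = -27  …  a_{11} = -2619  a_{12} = -5859  a_{13} = -13716  a_{14} = -31293.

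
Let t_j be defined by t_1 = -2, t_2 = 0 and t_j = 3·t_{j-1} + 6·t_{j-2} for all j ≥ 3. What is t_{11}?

-1219860

Applying the relation repeatedly:
t_3 = -12;  t_4 = -36;  t_5 = -180;  t_6 = -756;  t_7 = -3348;  t_8 = -14580;  t_9 = -63828;  t_{10} = -278964;  t_{11} = -1219860.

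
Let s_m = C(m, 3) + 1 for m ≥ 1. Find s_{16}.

561

C(16, 3) = 560, so s_{16} = 561.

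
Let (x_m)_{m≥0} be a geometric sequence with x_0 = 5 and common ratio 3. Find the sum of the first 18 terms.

968551220

x_m = 5·3^(m-0).
S = 5·(3^18 - 1)/(3 - 1) = 5·(387420489 - 1)/(2) = 968551220.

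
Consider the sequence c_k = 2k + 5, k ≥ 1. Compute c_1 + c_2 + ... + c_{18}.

Over k = 1..18: Σk = 171.
Total = (2)·171 + (5)·18 = 432.

432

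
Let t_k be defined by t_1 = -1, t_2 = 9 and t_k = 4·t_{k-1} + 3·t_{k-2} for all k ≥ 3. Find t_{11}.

t_3 = 33  t_4 = 159  t_5 = 735  t_6 = 3417  t_7 = 15873  t_8 = 73743  t_9 = 342591  t_{10} = 1591593  t_{11} = 7394145.

7394145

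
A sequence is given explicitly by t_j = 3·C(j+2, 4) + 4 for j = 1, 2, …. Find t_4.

C(6, 4) = 15, so t_4 = 49.

49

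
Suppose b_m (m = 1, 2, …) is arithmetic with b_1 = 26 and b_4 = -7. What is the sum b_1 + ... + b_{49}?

Common difference d = (-7 - 26) / (4 - 1) = -11.
b_m = 26 + (m - 1)·(-11).
b_{49} = -502; S = 49·(26 + (-502))/2 = -11662.

-11662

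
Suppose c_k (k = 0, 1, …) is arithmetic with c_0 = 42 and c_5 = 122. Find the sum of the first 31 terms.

8742

Common difference d = (122 - 42) / (5 - 0) = 16.
c_k = 42 + (k - 0)·16.
c_{30} = 522; S = 31·(42 + 522)/2 = 8742.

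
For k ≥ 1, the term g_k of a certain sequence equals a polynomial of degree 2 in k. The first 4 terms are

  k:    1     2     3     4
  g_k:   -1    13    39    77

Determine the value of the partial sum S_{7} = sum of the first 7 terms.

1st diffs: 14, 26, 38.
2nd diffs: 12, 12 (constant).
Newton forward-difference form: g_k = -1 + 14·C(k-1,1) + 12·C(k-1,2).
Continuing: 127, 189, 263.
Summing k = 1..7 (7 terms) gives 707.

707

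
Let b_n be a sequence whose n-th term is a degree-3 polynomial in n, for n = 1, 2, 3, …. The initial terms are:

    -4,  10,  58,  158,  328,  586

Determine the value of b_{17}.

1st diffs: 14, 48, 100, 170, 258.
2nd diffs: 34, 52, 70, 88.
3rd diffs: 18, 18, 18 (constant).
Newton forward-difference form: b_n = -4 + 14·C(n-1,1) + 34·C(n-1,2) + 18·C(n-1,3).
At n = 17: n-1 = 16, so b_{17} = -4 + 224 + 4080 + 10080 = 14380.

14380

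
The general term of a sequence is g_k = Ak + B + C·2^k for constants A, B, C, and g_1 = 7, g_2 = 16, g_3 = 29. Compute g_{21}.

4194407

At k = 1, 2, 3: A + B + 2C = 7; 2A + B + 4C = 16; 3A + B + 8C = 29.
Subtracting the first from the second: A + 2C = 9.
Subtracting the second from the third: A + 4C = 13.
Solving: C = 2, A = 5, then B = -2.
Therefore g_{21} = 105 + (-2) + 2·2097152 = 4194407.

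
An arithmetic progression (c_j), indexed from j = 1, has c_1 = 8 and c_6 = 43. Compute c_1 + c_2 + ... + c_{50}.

8975

Common difference d = (43 - 8) / (6 - 1) = 7.
c_j = 8 + (j - 1)·7.
c_{50} = 351; S = 50·(8 + 351)/2 = 8975.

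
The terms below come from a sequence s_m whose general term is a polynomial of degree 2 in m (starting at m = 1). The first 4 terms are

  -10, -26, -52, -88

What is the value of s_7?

1st diffs: -16, -26, -36.
2nd diffs: -10, -10 (constant).
Newton forward-difference form: s_m = -10 + (-16)·C(m-1,1) + (-10)·C(m-1,2).
At m = 7: m-1 = 6, so s_7 = -10 - 96 - 150 = -256.

-256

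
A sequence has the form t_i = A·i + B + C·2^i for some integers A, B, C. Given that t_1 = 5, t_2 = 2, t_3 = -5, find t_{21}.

-4194275

Plug in i = 1, 2, 3: A + B + 2C = 5; 2A + B + 4C = 2; 3A + B + 8C = -5.
Subtracting the first from the second: A + 2C = -3.
Subtracting the second from the third: A + 4C = -7.
Solving: C = -2, A = 1, then B = 8.
Therefore t_{21} = 21 + 8 + (-2)·2097152 = -4194275.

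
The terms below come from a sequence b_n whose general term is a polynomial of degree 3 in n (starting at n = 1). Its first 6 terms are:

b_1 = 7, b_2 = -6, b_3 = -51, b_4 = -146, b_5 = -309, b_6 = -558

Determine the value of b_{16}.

1st diffs: -13, -45, -95, -163, -249.
2nd diffs: -32, -50, -68, -86.
3rd diffs: -18, -18, -18 (constant).
Newton forward-difference form: b_n = 7 + (-13)·C(n-1,1) + (-32)·C(n-1,2) + (-18)·C(n-1,3).
At n = 16: n-1 = 15, so b_{16} = 7 - 195 - 3360 - 8190 = -11738.

-11738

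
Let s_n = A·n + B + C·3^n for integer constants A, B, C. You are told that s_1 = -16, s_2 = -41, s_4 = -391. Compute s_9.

-98376

The three given values yield: A + B + 3C = -16; 2A + B + 9C = -41; 4A + B + 81C = -391.
Subtracting the first from the second: A + 6C = -25.
Subtracting the second from the third: 2A + 72C = -350.
Solving: C = -5, A = 5, then B = -6.
So s_n = 5·n + (-6) + (-5)·3^n; at n=9 this is -98376.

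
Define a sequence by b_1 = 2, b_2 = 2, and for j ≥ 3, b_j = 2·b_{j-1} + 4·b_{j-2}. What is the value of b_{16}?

44695552

Applying the relation repeatedly:
b_3 = 12  b_4 = 32  b_5 = 112  …  b_{13} = 1318912  b_{14} = 4268032  b_{15} = 13811712  b_{16} = 44695552.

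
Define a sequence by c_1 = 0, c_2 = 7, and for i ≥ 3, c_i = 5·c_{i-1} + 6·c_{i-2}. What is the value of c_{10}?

Applying the relation repeatedly:
c_3 = 35; c_4 = 217; c_5 = 1295; c_6 = 7777; c_7 = 46655; c_8 = 279937; c_9 = 1679615; c_{10} = 10077697.
(Characteristic roots are 6 and -1.)

10077697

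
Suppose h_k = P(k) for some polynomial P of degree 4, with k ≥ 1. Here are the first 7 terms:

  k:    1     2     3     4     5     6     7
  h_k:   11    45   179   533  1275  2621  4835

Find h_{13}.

1st diffs: 34, 134, 354, 742, 1346, 2214.
2nd diffs: 100, 220, 388, 604, 868.
3rd diffs: 120, 168, 216, 264.
4th diffs: 48, 48, 48 (constant).
Newton forward-difference form: h_k = 11 + 34·C(k-1,1) + 100·C(k-1,2) + 120·C(k-1,3) + 48·C(k-1,4).
At k = 13: k-1 = 12, so h_{13} = 11 + 408 + 6600 + 26400 + 23760 = 57179.

57179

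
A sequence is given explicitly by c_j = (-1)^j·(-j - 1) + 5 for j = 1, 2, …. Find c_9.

15

(-1)^9 = -1; -j - 1 at j=9 is -10; so c_9 = 15.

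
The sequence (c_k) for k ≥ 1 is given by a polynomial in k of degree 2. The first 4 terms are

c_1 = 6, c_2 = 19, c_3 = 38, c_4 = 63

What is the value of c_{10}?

339

1st diffs: 13, 19, 25.
2nd diffs: 6, 6 (constant).
Newton forward-difference form: c_k = 6 + 13·C(k-1,1) + 6·C(k-1,2).
At k = 10: k-1 = 9, so c_{10} = 6 + 117 + 216 = 339.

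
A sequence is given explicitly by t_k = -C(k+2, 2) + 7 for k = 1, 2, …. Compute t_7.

-29

C(9, 2) = 36, so t_7 = -29.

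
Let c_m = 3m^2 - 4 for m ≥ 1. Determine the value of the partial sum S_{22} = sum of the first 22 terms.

11297

Over m = 1..22: Σm = 253, Σm² = 3795.
Total = (3)·3795 + (-4)·22 = 11297.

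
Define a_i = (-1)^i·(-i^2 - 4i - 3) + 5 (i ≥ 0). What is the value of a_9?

(-1)^9 = -1; -i^2 - 4i - 3 at i=9 is -120; so a_9 = 125.

125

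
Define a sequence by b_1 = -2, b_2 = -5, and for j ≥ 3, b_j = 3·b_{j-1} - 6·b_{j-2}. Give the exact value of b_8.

Iterate the recurrence:
b_3 = -3; b_4 = 21; b_5 = 81; b_6 = 117; b_7 = -135; b_8 = -1107.

-1107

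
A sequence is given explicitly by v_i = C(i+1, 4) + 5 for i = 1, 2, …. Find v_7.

75

C(8, 4) = 70, so v_7 = 75.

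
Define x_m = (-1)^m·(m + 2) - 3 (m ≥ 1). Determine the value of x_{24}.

23

(-1)^24 = 1; m + 2 at m=24 is 26; so x_{24} = 23.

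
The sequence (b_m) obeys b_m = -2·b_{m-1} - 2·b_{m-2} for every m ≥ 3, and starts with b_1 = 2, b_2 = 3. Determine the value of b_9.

Step forward from the initial values:
b_3 = -10, b_4 = 14, b_5 = -8, b_6 = -12, b_7 = 40, b_8 = -56, b_9 = 32.

32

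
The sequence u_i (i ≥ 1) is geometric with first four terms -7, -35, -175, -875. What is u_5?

Common ratio r = 5.
u_i = (-7)·5^(i-1).
u_5 = (-7)·5^4 = -4375.

-4375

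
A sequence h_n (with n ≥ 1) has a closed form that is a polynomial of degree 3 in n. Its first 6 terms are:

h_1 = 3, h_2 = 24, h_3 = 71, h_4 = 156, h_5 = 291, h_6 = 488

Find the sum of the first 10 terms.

1st diffs: 21, 47, 85, 135, 197.
2nd diffs: 26, 38, 50, 62.
3rd diffs: 12, 12, 12 (constant).
Newton forward-difference form: h_n = 3 + 21·C(n-1,1) + 26·C(n-1,2) + 12·C(n-1,3).
Continuing: 759, 1116, 1571, 2136.
Summing n = 1..10 (10 terms) gives 6615.

6615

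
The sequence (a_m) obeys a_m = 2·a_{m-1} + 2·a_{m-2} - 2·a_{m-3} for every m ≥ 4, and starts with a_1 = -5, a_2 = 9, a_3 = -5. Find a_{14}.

Iterate the recurrence:
a_4 = 18; a_5 = 8; a_6 = 62; …; a_{11} = 4512; a_{12} = 11304; a_{13} = 27920; a_{14} = 69424.

69424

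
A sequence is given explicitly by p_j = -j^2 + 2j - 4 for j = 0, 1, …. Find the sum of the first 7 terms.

Over j = 0..6: Σj = 21, Σj² = 91.
Total = (-1)·91 + (2)·21 + (-4)·7 = -77.

-77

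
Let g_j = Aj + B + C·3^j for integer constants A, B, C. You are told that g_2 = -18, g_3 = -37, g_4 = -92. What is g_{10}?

Write the equations: 2A + B + 9C = -18; 3A + B + 27C = -37; 4A + B + 81C = -92.
Subtracting the first from the second: A + 18C = -19.
Subtracting the second from the third: A + 54C = -55.
Solving: C = -1, A = -1, then B = -7.
Hence g_{10} = -1·10 + (-7) + (-1)·59049 = -59066.

-59066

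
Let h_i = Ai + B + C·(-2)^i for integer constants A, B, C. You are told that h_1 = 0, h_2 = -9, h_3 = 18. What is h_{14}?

Plug in i = 1, 2, 3: A + B - 2C = 0; 2A + B + 4C = -9; 3A + B - 8C = 18.
Subtracting the first from the second: A + 6C = -9.
Subtracting the second from the third: A - 12C = 27.
Solving: C = -2, A = 3, then B = -7.
Therefore h_{14} = 42 + (-7) + (-2)·16384 = -32733.

-32733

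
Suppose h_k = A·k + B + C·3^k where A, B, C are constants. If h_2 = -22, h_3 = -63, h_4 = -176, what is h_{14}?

-9566002

Plug in k = 2, 3, 4: 2A + B + 9C = -22; 3A + B + 27C = -63; 4A + B + 81C = -176.
Subtracting the first from the second: A + 18C = -41.
Subtracting the second from the third: A + 54C = -113.
Solving: C = -2, A = -5, then B = 6.
So h_k = -5·k + 6 + (-2)·3^k; at k=14 this is -9566002.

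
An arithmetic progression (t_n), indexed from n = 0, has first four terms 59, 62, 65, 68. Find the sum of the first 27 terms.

Common difference d = 3.
t_n = 59 + (n - 0)·3.
t_{26} = 137; S = 27·(59 + 137)/2 = 2646.

2646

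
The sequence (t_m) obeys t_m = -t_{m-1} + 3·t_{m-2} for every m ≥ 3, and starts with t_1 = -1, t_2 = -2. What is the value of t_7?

23

Iterate the recurrence:
t_3 = -1  t_4 = -5  t_5 = 2  t_6 = -17  t_7 = 23.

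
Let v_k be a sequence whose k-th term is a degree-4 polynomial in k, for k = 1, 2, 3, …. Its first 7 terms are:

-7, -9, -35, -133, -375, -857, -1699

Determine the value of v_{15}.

-43715

1st diffs: -2, -26, -98, -242, -482, -842.
2nd diffs: -24, -72, -144, -240, -360.
3rd diffs: -48, -72, -96, -120.
4th diffs: -24, -24, -24 (constant).
Newton forward-difference form: v_k = -7 + (-2)·C(k-1,1) + (-24)·C(k-1,2) + (-48)·C(k-1,3) + (-24)·C(k-1,4).
At k = 15: k-1 = 14, so v_{15} = -7 - 28 - 2184 - 17472 - 24024 = -43715.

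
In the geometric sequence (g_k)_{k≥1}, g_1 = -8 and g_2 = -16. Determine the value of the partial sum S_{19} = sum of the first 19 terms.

Common ratio r = 2.
g_k = (-8)·2^(k-1).
S = (-8)·(2^19 - 1)/(2 - 1) = (-8)·(524288 - 1)/(1) = -4194296.

-4194296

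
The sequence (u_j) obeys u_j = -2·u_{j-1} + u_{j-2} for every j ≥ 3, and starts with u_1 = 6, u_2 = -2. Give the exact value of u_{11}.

Compute successive terms:
u_3 = 10;  u_4 = -22;  u_5 = 54;  u_6 = -130;  u_7 = 314;  u_8 = -758;  u_9 = 1830;  u_{10} = -4418;  u_{11} = 10666.

10666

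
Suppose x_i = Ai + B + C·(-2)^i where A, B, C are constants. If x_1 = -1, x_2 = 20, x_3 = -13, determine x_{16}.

196658

Write the equations: A + B - 2C = -1; 2A + B + 4C = 20; 3A + B - 8C = -13.
Subtracting the first from the second: A + 6C = 21.
Subtracting the second from the third: A - 12C = -33.
Solving: C = 3, A = 3, then B = 2.
Therefore x_{16} = 48 + 2 + 3·65536 = 196658.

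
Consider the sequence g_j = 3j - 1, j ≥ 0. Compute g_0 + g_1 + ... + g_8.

99

Over j = 0..8: Σj = 36.
Total = (3)·36 + (-1)·9 = 99.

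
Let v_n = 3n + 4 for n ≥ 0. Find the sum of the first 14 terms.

329

Over n = 0..13: Σn = 91.
Total = (3)·91 + (4)·14 = 329.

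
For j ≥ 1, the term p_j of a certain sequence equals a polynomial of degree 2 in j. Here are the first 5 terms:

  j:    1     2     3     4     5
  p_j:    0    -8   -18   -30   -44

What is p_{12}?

1st diffs: -8, -10, -12, -14.
2nd diffs: -2, -2, -2 (constant).
Newton forward-difference form: p_j = (-8)·C(j-1,1) + (-2)·C(j-1,2).
At j = 12: j-1 = 11, so p_{12} = -88 - 110 = -198.

-198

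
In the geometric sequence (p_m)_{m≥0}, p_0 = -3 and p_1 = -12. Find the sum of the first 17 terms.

-17179869183

Common ratio r = 4.
p_m = (-3)·4^(m-0).
S = (-3)·(4^17 - 1)/(4 - 1) = (-3)·(17179869184 - 1)/(3) = -17179869183.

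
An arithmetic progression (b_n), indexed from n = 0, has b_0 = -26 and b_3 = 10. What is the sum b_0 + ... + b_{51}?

Common difference d = (10 - (-26)) / (3 - 0) = 12.
b_n = -26 + (n - 0)·12.
b_{51} = 586; S = 52·(-26 + 586)/2 = 14560.

14560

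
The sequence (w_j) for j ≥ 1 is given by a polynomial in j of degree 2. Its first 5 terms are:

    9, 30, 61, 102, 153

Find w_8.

366

1st diffs: 21, 31, 41, 51.
2nd diffs: 10, 10, 10 (constant).
So w_j = 5j^2 + 6j - 2.
Evaluating at j = 8 gives w_8 = 366.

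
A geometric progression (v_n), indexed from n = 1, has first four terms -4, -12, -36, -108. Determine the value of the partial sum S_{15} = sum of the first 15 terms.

-28697812

Common ratio r = 3.
v_n = (-4)·3^(n-1).
S = (-4)·(3^15 - 1)/(3 - 1) = (-4)·(14348907 - 1)/(2) = -28697812.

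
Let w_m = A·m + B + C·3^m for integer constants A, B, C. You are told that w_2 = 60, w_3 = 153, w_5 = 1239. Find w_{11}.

The three given values yield: 2A + B + 9C = 60; 3A + B + 27C = 153; 5A + B + 243C = 1239.
Subtracting the first from the second: A + 18C = 93.
Subtracting the second from the third: 2A + 216C = 1086.
Solving: C = 5, A = 3, then B = 9.
So w_m = 3·m + 9 + 5·3^m; at m=11 this is 885777.

885777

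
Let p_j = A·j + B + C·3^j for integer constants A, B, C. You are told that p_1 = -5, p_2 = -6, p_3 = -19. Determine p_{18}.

-387420406

Write the equations: A + B + 3C = -5; 2A + B + 9C = -6; 3A + B + 27C = -19.
Subtracting the first from the second: A + 6C = -1.
Subtracting the second from the third: A + 18C = -13.
Solving: C = -1, A = 5, then B = -7.
Hence p_{18} = 5·18 + (-7) + (-1)·387420489 = -387420406.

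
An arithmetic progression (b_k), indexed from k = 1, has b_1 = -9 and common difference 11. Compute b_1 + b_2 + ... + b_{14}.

875

b_k = -9 + (k - 1)·11.
b_{14} = 134; S = 14·(-9 + 134)/2 = 875.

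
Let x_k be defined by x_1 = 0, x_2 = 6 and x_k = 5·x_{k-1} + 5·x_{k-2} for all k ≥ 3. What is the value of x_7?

Iterate the recurrence:
x_3 = 30; x_4 = 180; x_5 = 1050; x_6 = 6150; x_7 = 36000.

36000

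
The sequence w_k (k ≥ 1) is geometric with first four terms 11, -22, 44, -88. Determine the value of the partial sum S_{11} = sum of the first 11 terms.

7513

Common ratio r = -2.
w_k = 11·(-2)^(k-1).
S = 11·((-2)^11 - 1)/(-2 - 1) = 11·(-2048 - 1)/(-3) = 7513.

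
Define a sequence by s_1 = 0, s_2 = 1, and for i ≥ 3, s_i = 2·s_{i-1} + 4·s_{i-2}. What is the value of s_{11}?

28160

Applying the relation repeatedly:
s_3 = 2  s_4 = 8  s_5 = 24  s_6 = 80  s_7 = 256  s_8 = 832  s_9 = 2688  s_{10} = 8704  s_{11} = 28160.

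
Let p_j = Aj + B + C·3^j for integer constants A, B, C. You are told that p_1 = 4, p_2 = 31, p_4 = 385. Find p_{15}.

Plug in j = 1, 2, 4: A + B + 3C = 4; 2A + B + 9C = 31; 4A + B + 81C = 385.
Subtracting the first from the second: A + 6C = 27.
Subtracting the second from the third: 2A + 72C = 354.
Solving: C = 5, A = -3, then B = -8.
So p_j = -3·j + (-8) + 5·3^j; at j=15 this is 71744482.

71744482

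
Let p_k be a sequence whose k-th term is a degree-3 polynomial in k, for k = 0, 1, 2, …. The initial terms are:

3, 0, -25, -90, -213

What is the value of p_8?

1st diffs: -3, -25, -65, -123.
2nd diffs: -22, -40, -58.
3rd diffs: -18, -18 (constant).
Newton forward-difference form: p_k = 3 + (-3)·C(k,1) + (-22)·C(k,2) + (-18)·C(k,3).
At k = 8: k = 8, so p_8 = 3 - 24 - 616 - 1008 = -1645.

-1645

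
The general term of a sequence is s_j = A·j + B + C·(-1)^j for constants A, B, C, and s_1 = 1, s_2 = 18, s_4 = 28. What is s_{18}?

The three given values yield: A + B - C = 1; 2A + B + C = 18; 4A + B + C = 28.
Subtracting the first from the second: A + 2C = 17.
Subtracting the second from the third: 2A = 10.
Solving: C = 6, A = 5, then B = 2.
Therefore s_{18} = 90 + 2 + 6·1 = 98.

98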